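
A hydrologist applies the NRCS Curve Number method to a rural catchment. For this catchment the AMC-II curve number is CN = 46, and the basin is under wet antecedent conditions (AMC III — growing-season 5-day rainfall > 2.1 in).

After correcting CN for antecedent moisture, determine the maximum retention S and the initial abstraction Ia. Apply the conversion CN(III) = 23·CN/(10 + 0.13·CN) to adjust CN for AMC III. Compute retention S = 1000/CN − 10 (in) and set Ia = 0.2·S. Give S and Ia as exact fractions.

CN(III) from CN(II)=46: (23·46)/(10 + 0.13·46) = 52900/799 ≈ 66.208
S = 1000/(52900/799) − 10 = 2700/529 in ≈ 5.104 in
Ia = 0.2S: 0.2·5.104 = 1.021 in (exactly 540/529)

S = 2700/529 in ≈ 5.104 in; Ia = 540/529 in ≈ 1.021 in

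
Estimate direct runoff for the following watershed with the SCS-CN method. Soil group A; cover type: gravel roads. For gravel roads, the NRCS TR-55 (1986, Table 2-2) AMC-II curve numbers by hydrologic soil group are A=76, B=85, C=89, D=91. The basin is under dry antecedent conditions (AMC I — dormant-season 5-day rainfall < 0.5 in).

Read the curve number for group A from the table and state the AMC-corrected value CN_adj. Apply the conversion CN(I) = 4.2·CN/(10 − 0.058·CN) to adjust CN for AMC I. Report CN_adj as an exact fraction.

NRCS table: gravel roads, soil group A → CN(II) = 76
Adjust CN=76 to AMC I: 4.2·76/(10 − 0.058·76) → (1596/5) ÷ (699/125) = 13300/233 ≈ 57.082

CN_adj = 13300/233 ≈ 57.082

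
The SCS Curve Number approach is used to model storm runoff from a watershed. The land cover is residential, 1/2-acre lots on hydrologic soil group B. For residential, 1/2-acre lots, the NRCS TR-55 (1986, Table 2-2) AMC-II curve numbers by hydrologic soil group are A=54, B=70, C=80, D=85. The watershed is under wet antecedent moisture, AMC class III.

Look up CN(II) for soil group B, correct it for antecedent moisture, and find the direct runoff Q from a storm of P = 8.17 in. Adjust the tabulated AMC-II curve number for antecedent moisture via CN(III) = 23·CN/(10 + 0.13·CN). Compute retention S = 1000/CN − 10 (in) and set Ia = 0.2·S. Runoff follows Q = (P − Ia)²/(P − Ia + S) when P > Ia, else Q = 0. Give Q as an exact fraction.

Q = 15759538369/2504145700 in ≈ 6.293 in

NRCS table: residential, 1/2-acre lots, soil group B → CN(II) = 70
Wet (AMC III): CN(III) = 23·70/(10 + 0.13·70) = 1610/(191/10) = 16100/191 ≈ 84.293
Max retention: S = 1000/(16100/191) − 10 = 300/161 in (≈ 1.863 in)
Ia = 0.2·(300/161) = 60/161 in ≈ 0.373 in
Since P=8.170 > Ia=0.373: effective rainfall P−Ia = 125537/16100 in
Q: (125537/16100)² ÷ (155537/16100) = 15759538369/2504145700 in (≈ 6.293 in)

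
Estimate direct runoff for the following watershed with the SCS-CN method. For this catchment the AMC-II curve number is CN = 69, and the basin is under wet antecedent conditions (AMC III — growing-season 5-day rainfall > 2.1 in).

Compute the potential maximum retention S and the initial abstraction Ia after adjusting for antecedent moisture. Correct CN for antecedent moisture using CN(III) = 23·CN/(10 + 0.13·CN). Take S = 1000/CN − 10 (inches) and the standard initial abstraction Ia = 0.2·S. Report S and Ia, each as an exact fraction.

Wet (AMC III): CN(III) = 23·69/(10 + 0.13·69) = 1587/(1897/100) = 158700/1897 ≈ 83.658
Retention S: 1000/CN − 10 with CN=83.658 → S = 3100/1587 ≈ 1.953 in
Initial abstraction Ia = S/5 = (3100/1587)/5 = 620/1587 ≈ 0.391 in

S = 3100/1587 in ≈ 1.953 in; Ia = 620/1587 in ≈ 0.391 in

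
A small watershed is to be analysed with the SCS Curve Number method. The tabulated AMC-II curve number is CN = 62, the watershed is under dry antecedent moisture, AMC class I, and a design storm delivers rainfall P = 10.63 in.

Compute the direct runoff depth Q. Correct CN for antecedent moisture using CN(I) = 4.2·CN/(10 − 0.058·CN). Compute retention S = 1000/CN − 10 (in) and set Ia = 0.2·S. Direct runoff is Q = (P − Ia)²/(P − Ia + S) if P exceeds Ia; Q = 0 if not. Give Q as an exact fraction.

CN(I) from CN(II)=62: (4.2·62)/(10 − 0.058·62) = 65100/1601 ≈ 40.662
Retention S: 1000/CN − 10 with CN=40.662 → S = 9500/651 ≈ 14.593 in
Ia = 0.2·(9500/651) = 1900/651 in ≈ 2.919 in
P − Ia = 10.630 − 2.919 = 502013/65100 ≈ 7.711 in (> 0, runoff occurs)
Q: (502013/65100)² ÷ (1452013/65100) = 252017052169/94526046300 in (≈ 2.666 in)

Q = 252017052169/94526046300 in ≈ 2.666 in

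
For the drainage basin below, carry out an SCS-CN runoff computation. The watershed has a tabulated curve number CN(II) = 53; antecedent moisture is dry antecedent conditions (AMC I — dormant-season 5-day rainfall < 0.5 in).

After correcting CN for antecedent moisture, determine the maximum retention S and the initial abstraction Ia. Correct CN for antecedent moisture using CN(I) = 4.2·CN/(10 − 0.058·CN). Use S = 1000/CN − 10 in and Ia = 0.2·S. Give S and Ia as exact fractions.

S = 23500/1113 in ≈ 21.114 in; Ia = 4700/1113 in ≈ 4.223 in

Dry (AMC I): CN(I) = 4.2·53/(10 − 0.058·53) = (1113/5)/(3463/500) = 111300/3463 ≈ 32.140
Max retention: S = 1000/(111300/3463) − 10 = 23500/1113 in (≈ 21.114 in)
Ia = 0.2S: 0.2·21.114 = 4.223 in (exactly 4700/1113)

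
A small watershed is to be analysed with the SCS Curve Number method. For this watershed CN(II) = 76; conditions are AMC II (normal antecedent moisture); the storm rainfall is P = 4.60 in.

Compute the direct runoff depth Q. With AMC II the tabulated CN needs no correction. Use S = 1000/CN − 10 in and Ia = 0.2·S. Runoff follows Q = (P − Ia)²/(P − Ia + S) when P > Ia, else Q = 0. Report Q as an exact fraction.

Q = 142129/64315 in ≈ 2.210 in

AMC II — tabulated CN = 76 applies directly.
S = 1000/76 − 10 = 60/19 in ≈ 3.158 in
Ia = 0.2·(60/19) = 12/19 in ≈ 0.632 in
Since P=4.600 > Ia=0.632: effective rainfall P−Ia = 377/95 in
Runoff Q = (P−Ia)²/(P−Ia+S) = (3.968)²/(3.968+3.158) = 142129/64315 ≈ 2.210 in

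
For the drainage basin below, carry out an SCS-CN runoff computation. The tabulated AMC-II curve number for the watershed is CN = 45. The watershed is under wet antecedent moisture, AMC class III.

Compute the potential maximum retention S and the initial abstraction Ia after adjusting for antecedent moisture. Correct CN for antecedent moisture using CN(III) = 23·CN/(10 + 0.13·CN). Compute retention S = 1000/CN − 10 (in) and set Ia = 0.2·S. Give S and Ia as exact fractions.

S = 1100/207 in ≈ 5.314 in; Ia = 220/207 in ≈ 1.063 in

CN(III) from CN(II)=45: (23·45)/(10 + 0.13·45) = 20700/317 ≈ 65.300
Max retention: S = 1000/(20700/317) − 10 = 1100/207 in (≈ 5.314 in)
Initial abstraction Ia = S/5 = (1100/207)/5 = 220/207 ≈ 1.063 in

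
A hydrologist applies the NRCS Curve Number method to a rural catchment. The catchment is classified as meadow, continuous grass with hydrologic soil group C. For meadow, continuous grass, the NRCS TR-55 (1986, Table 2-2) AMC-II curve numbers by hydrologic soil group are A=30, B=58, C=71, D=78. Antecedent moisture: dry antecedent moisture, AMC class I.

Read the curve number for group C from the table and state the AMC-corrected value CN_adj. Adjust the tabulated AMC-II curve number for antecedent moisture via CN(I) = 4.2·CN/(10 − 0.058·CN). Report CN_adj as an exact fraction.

CN_adj = 149100/2941 ≈ 50.697

NRCS table: meadow, continuous grass, soil group C → CN(II) = 71
CN(I) from CN(II)=71: (4.2·71)/(10 − 0.058·71) = 149100/2941 ≈ 50.697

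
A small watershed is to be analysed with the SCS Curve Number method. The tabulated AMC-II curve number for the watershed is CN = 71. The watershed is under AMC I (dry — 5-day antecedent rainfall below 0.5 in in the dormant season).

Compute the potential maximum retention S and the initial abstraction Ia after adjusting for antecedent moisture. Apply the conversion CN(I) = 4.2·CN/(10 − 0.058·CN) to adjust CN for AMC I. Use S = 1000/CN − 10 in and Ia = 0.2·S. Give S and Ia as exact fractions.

S = 14500/1491 in ≈ 9.725 in; Ia = 2900/1491 in ≈ 1.945 in

CN(I) from CN(II)=71: (4.2·71)/(10 − 0.058·71) = 149100/2941 ≈ 50.697
Max retention: S = 1000/(149100/2941) − 10 = 14500/1491 in (≈ 9.725 in)
Initial abstraction Ia = S/5 = (14500/1491)/5 = 2900/1491 ≈ 1.945 in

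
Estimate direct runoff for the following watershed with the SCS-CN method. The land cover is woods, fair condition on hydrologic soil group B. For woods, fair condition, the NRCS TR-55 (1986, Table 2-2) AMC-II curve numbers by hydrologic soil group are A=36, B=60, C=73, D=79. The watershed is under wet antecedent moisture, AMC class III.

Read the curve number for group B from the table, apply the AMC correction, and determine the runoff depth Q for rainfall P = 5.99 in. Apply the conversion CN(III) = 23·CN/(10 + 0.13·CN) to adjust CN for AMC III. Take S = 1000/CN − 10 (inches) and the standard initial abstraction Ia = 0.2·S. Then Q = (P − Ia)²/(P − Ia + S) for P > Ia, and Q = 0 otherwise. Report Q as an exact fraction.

NRCS table: woods, fair condition, soil group B → CN(II) = 60
Adjust CN=60 to AMC III: 23·60/(10 + 0.13·60) → 1380 ÷ (89/5) = 6900/89 ≈ 77.528
S = 1000/(6900/89) − 10 = 200/69 in ≈ 2.899 in
Ia = 0.2·(200/69) = 40/69 in ≈ 0.580 in
P − Ia = 5.990 − 0.580 = 37331/6900 ≈ 5.410 in (> 0, runoff occurs)
Q: (37331/6900)² ÷ (57331/6900) = 1393603561/395583900 in (≈ 3.523 in)

Q = 1393603561/395583900 in ≈ 3.523 in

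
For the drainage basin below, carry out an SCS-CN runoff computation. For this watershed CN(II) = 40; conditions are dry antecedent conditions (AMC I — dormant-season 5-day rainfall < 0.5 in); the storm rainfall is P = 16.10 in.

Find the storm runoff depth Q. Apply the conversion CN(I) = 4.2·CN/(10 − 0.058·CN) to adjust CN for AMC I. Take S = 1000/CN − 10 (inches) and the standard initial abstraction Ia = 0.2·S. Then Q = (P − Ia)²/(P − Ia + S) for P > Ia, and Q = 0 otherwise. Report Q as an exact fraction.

CN(I) from CN(II)=40: (4.2·40)/(10 − 0.058·40) = 175/8 ≈ 21.875
Max retention: S = 1000/(175/8) − 10 = 250/7 in (≈ 35.714 in)
Ia = 0.2S: 0.2·35.714 = 7.143 in (exactly 50/7)
Since P=16.100 > Ia=7.143: effective rainfall P−Ia = 627/70 in
Q: (627/70)² ÷ (3127/70) = 393129/218890 in (≈ 1.796 in)

Q = 393129/218890 in ≈ 1.796 in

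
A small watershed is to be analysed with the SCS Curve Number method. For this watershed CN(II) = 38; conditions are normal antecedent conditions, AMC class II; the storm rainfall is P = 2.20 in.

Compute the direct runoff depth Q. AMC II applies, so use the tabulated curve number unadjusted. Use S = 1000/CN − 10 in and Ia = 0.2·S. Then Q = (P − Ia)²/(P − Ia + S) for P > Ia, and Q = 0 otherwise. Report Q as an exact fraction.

Average conditions: CN = 38 (no AMC adjustment).
Retention S: 1000/CN − 10 with CN=38.000 → S = 310/19 ≈ 16.316 in
Ia = 0.2S: 0.2·16.316 = 3.263 in (exactly 62/19)
P = 2.200 ≤ Ia = 3.263 in: entire storm abstracted, Q = 0.

Q = 0 in ≈ 0.000 in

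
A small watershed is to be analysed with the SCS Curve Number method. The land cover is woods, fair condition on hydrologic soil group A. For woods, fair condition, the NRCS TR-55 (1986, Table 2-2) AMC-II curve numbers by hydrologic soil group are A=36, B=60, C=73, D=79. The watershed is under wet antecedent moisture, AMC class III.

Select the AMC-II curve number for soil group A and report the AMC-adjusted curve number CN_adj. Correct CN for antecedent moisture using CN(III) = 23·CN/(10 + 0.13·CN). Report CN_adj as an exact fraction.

CN_adj = 20700/367 ≈ 56.403

NRCS table: woods, fair condition, soil group A → CN(II) = 36
CN(III) from CN(II)=36: (23·36)/(10 + 0.13·36) = 20700/367 ≈ 56.403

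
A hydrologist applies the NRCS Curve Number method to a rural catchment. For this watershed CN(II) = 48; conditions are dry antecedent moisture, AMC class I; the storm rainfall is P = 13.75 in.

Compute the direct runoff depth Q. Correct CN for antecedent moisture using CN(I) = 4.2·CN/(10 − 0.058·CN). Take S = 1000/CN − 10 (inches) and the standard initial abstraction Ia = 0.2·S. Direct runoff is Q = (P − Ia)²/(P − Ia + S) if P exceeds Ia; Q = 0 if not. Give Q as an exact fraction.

Dry (AMC I): CN(I) = 4.2·48/(10 − 0.058·48) = (1008/5)/(902/125) = 12600/451 ≈ 27.938
Retention S: 1000/CN − 10 with CN=27.938 → S = 1625/63 ≈ 25.794 in
Ia = 0.2·(1625/63) = 325/63 in ≈ 5.159 in
Since P=13.750 > Ia=5.159: effective rainfall P−Ia = 2165/252 in
Q: (2165/252)² ÷ (8665/252) = 937445/436716 in (≈ 2.147 in)

Q = 937445/436716 in ≈ 2.147 in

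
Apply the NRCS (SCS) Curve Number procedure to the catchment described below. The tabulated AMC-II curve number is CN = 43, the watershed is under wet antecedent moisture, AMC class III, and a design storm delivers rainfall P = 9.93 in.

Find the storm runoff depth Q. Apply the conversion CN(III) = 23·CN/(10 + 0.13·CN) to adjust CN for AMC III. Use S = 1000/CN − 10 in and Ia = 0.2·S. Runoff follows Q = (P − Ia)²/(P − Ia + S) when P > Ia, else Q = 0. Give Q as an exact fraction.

Q = 251185892643/47408605100 in ≈ 5.298 in

CN(III) from CN(II)=43: (23·43)/(10 + 0.13·43) = 98900/1559 ≈ 63.438
Max retention: S = 1000/(98900/1559) − 10 = 5700/989 in (≈ 5.763 in)
Initial abstraction Ia = S/5 = (5700/989)/5 = 1140/989 ≈ 1.153 in
P − Ia = 9.930 − 1.153 = 868077/98900 ≈ 8.777 in (> 0, runoff occurs)
Q = (868077/98900)²/((868077/98900) + 5700/989) = (753557677929/9781210000)/(1438077/98900) = 251185892643/47408605100 in ≈ 5.298 in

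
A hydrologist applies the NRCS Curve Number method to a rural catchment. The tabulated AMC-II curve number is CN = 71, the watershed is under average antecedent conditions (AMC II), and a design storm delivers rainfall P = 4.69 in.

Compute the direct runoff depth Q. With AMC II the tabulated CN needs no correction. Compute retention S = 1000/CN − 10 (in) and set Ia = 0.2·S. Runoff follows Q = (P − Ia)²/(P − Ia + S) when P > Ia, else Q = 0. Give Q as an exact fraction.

Q = 756195001/401142900 in ≈ 1.885 in

Average conditions: CN = 71 (no AMC adjustment).
Max retention: S = 1000/71 − 10 = 290/71 in (≈ 4.085 in)
Ia = 0.2S: 0.2·4.085 = 0.817 in (exactly 58/71)
P − Ia = 4.690 − 0.817 = 27499/7100 ≈ 3.873 in (> 0, runoff occurs)
Runoff Q = (P−Ia)²/(P−Ia+S) = (3.873)²/(3.873+4.085) = 756195001/401142900 ≈ 1.885 in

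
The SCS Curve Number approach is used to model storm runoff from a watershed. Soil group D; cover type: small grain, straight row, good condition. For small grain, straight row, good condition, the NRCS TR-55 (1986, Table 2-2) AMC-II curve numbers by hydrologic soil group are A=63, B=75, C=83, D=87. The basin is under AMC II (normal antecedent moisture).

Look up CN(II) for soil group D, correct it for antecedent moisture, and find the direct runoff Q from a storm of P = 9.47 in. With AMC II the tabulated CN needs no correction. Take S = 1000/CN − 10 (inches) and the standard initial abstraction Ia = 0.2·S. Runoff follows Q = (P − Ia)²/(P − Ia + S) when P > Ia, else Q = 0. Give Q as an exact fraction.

NRCS table: small grain, straight row, good condition, soil group D → CN(II) = 87
Average conditions: CN = 87 (no AMC adjustment).
S = 1000/87 − 10 = 130/87 in ≈ 1.494 in
Ia = 0.2·(130/87) = 26/87 in ≈ 0.299 in
Since P=9.470 > Ia=0.299: effective rainfall P−Ia = 79789/8700 in
Q: (79789/8700)² ÷ (92789/8700) = 6366284521/807264300 in (≈ 7.886 in)

Q = 6366284521/807264300 in ≈ 7.886 in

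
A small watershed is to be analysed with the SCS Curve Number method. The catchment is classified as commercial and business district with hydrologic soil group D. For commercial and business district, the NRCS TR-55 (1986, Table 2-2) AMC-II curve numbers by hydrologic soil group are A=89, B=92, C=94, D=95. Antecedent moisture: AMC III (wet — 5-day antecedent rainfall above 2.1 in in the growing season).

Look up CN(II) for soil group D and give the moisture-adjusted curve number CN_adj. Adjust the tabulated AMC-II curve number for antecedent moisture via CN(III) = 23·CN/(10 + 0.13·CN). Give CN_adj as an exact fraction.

NRCS table: commercial and business district, soil group D → CN(II) = 95
Adjust CN=95 to AMC III: 23·95/(10 + 0.13·95) → 2185 ÷ (447/20) = 43700/447 ≈ 97.763

CN_adj = 43700/447 ≈ 97.763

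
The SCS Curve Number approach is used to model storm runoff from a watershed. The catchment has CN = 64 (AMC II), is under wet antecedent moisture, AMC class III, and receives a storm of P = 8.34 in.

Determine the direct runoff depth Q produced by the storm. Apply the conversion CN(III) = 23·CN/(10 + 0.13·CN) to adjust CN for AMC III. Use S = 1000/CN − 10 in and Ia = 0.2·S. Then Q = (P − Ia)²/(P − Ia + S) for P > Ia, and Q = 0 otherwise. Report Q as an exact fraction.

Wet (AMC III): CN(III) = 23·64/(10 + 0.13·64) = 1472/(458/25) = 18400/229 ≈ 80.349
Retention S: 1000/CN − 10 with CN=80.349 → S = 225/92 ≈ 2.446 in
Ia = 0.2S: 0.2·2.446 = 0.489 in (exactly 45/92)
Excess rainfall: 8.340 − 0.489 = 7.851 in; P > Ia so Q > 0
Runoff Q = (P−Ia)²/(P−Ia+S) = (7.851)²/(7.851+2.446) = 108685083/18156200 ≈ 5.986 in

Q = 108685083/18156200 in ≈ 5.986 in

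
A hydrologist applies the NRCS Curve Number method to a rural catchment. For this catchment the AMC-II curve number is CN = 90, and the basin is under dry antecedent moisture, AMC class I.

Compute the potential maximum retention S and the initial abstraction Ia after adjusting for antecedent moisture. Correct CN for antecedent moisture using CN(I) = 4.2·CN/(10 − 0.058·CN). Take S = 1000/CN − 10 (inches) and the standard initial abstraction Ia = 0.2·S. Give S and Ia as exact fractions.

S = 500/189 in ≈ 2.646 in; Ia = 100/189 in ≈ 0.529 in

Dry (AMC I): CN(I) = 4.2·90/(10 − 0.058·90) = 378/(239/50) = 18900/239 ≈ 79.079
S = 1000/(18900/239) − 10 = 500/189 in ≈ 2.646 in
Ia = 0.2S: 0.2·2.646 = 0.529 in (exactly 100/189)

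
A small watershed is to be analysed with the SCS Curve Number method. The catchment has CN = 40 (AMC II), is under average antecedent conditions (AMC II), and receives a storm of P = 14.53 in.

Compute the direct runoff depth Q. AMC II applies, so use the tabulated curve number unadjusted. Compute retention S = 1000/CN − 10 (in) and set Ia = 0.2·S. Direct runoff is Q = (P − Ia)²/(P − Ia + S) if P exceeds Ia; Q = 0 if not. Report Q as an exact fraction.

CN(II) = 40; AMC II needs no correction.
Max retention: S = 1000/40 − 10 = 15 in (≈ 15.000 in)
Initial abstraction Ia = S/5 = 15/5 = 3 ≈ 3.000 in
Excess rainfall: 14.530 − 3.000 = 11.530 in; P > Ia so Q > 0
Runoff Q = (P−Ia)²/(P−Ia+S) = (11.530)²/(11.530+15.000) = 1329409/265300 ≈ 5.011 in

Q = 1329409/265300 in ≈ 5.011 in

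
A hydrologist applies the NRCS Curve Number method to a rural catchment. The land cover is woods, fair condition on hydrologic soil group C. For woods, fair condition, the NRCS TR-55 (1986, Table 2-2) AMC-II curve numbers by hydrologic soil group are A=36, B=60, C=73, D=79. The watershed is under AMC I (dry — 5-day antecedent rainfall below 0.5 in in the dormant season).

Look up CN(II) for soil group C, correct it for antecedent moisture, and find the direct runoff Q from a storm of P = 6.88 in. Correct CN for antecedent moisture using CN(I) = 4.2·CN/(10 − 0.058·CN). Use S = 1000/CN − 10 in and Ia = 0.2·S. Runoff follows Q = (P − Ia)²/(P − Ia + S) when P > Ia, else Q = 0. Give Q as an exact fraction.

Q = 1069028416/568142575 in ≈ 1.882 in

NRCS table: woods, fair condition, soil group C → CN(II) = 73
Dry (AMC I): CN(I) = 4.2·73/(10 − 0.058·73) = (1533/5)/(2883/500) = 51100/961 ≈ 53.174
Max retention: S = 1000/(51100/961) − 10 = 4500/511 in (≈ 8.806 in)
Ia = 0.2S: 0.2·8.806 = 1.761 in (exactly 900/511)
P − Ia = 6.880 − 1.761 = 65392/12775 ≈ 5.119 in (> 0, runoff occurs)
Runoff Q = (P−Ia)²/(P−Ia+S) = (5.119)²/(5.119+8.806) = 1069028416/568142575 ≈ 1.882 in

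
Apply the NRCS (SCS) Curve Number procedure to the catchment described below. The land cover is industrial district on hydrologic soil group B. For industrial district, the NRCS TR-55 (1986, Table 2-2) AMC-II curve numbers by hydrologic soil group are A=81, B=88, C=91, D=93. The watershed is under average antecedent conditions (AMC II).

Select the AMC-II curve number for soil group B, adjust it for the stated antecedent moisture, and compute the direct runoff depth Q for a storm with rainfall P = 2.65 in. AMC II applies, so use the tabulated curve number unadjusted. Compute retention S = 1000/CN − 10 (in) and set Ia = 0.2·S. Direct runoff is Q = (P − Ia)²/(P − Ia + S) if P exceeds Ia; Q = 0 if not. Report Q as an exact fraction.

NRCS table: industrial district, soil group B → CN(II) = 88
CN(II) = 88; AMC II needs no correction.
S = 1000/88 − 10 = 15/11 in ≈ 1.364 in
Initial abstraction Ia = S/5 = (15/11)/5 = 3/11 ≈ 0.273 in
Excess rainfall: 2.650 − 0.273 = 2.377 in; P > Ia so Q > 0
Q: (523/220)² ÷ (823/220) = 273529/181060 in (≈ 1.511 in)

Q = 273529/181060 in ≈ 1.511 in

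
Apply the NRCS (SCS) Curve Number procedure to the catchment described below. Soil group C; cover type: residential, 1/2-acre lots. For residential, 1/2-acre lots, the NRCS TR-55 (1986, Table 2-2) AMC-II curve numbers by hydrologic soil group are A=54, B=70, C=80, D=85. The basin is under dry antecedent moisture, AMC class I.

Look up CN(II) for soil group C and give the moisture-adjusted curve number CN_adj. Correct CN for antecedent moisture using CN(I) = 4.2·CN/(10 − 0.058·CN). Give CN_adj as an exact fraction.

CN_adj = 4200/67 ≈ 62.687

NRCS table: residential, 1/2-acre lots, soil group C → CN(II) = 80
CN(I) from CN(II)=80: (4.2·80)/(10 − 0.058·80) = 4200/67 ≈ 62.687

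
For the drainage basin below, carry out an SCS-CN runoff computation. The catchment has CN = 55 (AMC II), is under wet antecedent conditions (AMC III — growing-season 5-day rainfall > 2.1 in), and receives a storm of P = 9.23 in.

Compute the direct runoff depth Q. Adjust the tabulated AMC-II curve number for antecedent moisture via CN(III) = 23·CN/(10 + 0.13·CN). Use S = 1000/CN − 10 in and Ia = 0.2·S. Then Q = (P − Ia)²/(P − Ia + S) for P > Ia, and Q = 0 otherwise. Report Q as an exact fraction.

Q = 46448439361/7729630700 in ≈ 6.009 in

CN(III) from CN(II)=55: (23·55)/(10 + 0.13·55) = 25300/343 ≈ 73.761
Retention S: 1000/CN − 10 with CN=73.761 → S = 900/253 ≈ 3.557 in
Ia = 0.2·(900/253) = 180/253 in ≈ 0.711 in
P − Ia = 9.230 − 0.711 = 215519/25300 ≈ 8.519 in (> 0, runoff occurs)
Runoff Q = (P−Ia)²/(P−Ia+S) = (8.519)²/(8.519+3.557) = 46448439361/7729630700 ≈ 6.009 in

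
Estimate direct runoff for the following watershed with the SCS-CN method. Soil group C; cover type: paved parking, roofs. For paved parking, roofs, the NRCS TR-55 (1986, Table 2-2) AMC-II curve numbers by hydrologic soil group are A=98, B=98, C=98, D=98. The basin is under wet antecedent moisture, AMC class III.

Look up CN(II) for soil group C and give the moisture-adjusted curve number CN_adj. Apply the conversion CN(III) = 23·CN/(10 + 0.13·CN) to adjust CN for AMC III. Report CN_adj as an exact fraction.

CN_adj = 112700/1137 ≈ 99.120

NRCS table: paved parking, roofs, soil group C → CN(II) = 98
Adjust CN=98 to AMC III: 23·98/(10 + 0.13·98) → 2254 ÷ (1137/50) = 112700/1137 ≈ 99.120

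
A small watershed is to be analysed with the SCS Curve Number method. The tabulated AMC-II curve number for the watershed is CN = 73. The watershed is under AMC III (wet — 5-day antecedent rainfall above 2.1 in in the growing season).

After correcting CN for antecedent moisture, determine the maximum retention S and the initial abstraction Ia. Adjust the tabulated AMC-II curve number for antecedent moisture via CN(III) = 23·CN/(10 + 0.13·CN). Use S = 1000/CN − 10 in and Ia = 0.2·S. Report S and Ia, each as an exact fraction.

S = 2700/1679 in ≈ 1.608 in; Ia = 540/1679 in ≈ 0.322 in

Adjust CN=73 to AMC III: 23·73/(10 + 0.13·73) → 1679 ÷ (1949/100) = 167900/1949 ≈ 86.147
Retention S: 1000/CN − 10 with CN=86.147 → S = 2700/1679 ≈ 1.608 in
Ia = 0.2S: 0.2·1.608 = 0.322 in (exactly 540/1679)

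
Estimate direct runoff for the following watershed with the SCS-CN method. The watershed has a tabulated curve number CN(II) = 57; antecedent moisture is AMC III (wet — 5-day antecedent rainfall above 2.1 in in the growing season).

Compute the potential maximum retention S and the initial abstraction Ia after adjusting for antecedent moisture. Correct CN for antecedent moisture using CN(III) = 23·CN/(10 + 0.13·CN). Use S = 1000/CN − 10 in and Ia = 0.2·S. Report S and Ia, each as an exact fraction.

S = 4300/1311 in ≈ 3.280 in; Ia = 860/1311 in ≈ 0.656 in

Wet (AMC III): CN(III) = 23·57/(10 + 0.13·57) = 1311/(1741/100) = 131100/1741 ≈ 75.302
Retention S: 1000/CN − 10 with CN=75.302 → S = 4300/1311 ≈ 3.280 in
Ia = 0.2·(4300/1311) = 860/1311 in ≈ 0.656 in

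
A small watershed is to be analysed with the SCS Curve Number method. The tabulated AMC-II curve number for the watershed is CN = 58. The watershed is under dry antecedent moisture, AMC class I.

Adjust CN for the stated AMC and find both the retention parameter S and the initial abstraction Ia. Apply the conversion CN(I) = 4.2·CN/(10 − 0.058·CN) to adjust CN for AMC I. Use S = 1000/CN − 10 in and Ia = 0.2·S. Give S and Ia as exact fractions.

Adjust CN=58 to AMC I: 4.2·58/(10 − 0.058·58) → (1218/5) ÷ (1659/250) = 2900/79 ≈ 36.709
S = 1000/(2900/79) − 10 = 500/29 in ≈ 17.241 in
Initial abstraction Ia = S/5 = (500/29)/5 = 100/29 ≈ 3.448 in

S = 500/29 in ≈ 17.241 in; Ia = 100/29 in ≈ 3.448 in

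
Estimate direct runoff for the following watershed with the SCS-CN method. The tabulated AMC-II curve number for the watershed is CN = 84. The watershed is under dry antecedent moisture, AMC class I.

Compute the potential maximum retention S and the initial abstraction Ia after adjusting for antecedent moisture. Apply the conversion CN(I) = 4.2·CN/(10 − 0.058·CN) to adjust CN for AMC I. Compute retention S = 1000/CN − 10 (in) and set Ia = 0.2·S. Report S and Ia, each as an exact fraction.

S = 2000/441 in ≈ 4.535 in; Ia = 400/441 in ≈ 0.907 in

Dry (AMC I): CN(I) = 4.2·84/(10 − 0.058·84) = (1764/5)/(641/125) = 44100/641 ≈ 68.799
Retention S: 1000/CN − 10 with CN=68.799 → S = 2000/441 ≈ 4.535 in
Initial abstraction Ia = S/5 = (2000/441)/5 = 400/441 ≈ 0.907 in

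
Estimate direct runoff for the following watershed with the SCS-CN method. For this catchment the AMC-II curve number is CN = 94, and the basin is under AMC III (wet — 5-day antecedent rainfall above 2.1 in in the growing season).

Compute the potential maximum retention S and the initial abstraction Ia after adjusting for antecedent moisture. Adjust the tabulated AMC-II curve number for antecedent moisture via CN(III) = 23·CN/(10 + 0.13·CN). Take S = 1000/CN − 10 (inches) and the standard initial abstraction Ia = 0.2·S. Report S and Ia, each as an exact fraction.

S = 300/1081 in ≈ 0.278 in; Ia = 60/1081 in ≈ 0.056 in

Adjust CN=94 to AMC III: 23·94/(10 + 0.13·94) → 2162 ÷ (1111/50) = 108100/1111 ≈ 97.300
Max retention: S = 1000/(108100/1111) − 10 = 300/1081 in (≈ 0.278 in)
Ia = 0.2S: 0.2·0.278 = 0.056 in (exactly 60/1081)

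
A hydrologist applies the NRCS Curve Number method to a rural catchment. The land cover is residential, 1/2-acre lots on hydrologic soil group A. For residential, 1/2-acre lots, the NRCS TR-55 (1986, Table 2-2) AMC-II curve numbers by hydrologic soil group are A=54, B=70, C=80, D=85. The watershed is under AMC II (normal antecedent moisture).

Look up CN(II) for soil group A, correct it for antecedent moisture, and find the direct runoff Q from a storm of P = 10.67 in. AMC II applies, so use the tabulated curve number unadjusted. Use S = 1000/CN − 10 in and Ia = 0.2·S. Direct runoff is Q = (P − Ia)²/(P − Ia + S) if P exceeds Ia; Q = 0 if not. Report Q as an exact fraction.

NRCS table: residential, 1/2-acre lots, soil group A → CN(II) = 54
AMC II — tabulated CN = 54 applies directly.
Max retention: S = 1000/54 − 10 = 230/27 in (≈ 8.519 in)
Initial abstraction Ia = S/5 = (230/27)/5 = 46/27 ≈ 1.704 in
P − Ia = 10.670 − 1.704 = 24209/2700 ≈ 8.966 in (> 0, runoff occurs)
Q: (24209/2700)² ÷ (47209/2700) = 586075681/127464300 in (≈ 4.598 in)

Q = 586075681/127464300 in ≈ 4.598 in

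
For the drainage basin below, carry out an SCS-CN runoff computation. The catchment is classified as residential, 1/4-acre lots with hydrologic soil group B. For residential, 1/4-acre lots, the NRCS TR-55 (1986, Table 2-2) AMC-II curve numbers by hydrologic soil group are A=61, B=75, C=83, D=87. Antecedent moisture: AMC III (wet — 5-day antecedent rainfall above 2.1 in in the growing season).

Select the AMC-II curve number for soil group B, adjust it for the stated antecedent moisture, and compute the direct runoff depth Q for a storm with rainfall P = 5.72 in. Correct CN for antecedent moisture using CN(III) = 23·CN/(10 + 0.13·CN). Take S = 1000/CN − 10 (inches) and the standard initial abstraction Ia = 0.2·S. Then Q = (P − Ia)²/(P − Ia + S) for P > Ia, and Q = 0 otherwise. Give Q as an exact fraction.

NRCS table: residential, 1/4-acre lots, soil group B → CN(II) = 75
Wet (AMC III): CN(III) = 23·75/(10 + 0.13·75) = 1725/(79/4) = 6900/79 ≈ 87.342
Retention S: 1000/CN − 10 with CN=87.342 → S = 100/69 ≈ 1.449 in
Initial abstraction Ia = S/5 = (100/69)/5 = 20/69 ≈ 0.290 in
P − Ia = 5.720 − 0.290 = 9367/1725 ≈ 5.430 in (> 0, runoff occurs)
Runoff Q = (P−Ia)²/(P−Ia+S) = (5.430)²/(5.430+1.449) = 87740689/20470575 ≈ 4.286 in

Q = 87740689/20470575 in ≈ 4.286 in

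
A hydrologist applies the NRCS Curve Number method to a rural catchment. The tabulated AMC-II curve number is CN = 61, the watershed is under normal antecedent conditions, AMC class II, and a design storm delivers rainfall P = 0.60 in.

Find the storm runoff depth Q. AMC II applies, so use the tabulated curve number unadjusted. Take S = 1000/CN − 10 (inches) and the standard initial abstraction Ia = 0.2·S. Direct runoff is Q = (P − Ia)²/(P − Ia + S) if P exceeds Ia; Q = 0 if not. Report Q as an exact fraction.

Q = 0 in ≈ 0.000 in

CN(II) = 61; AMC II needs no correction.
S = 1000/61 − 10 = 390/61 in ≈ 6.393 in
Ia = 0.2·(390/61) = 78/61 in ≈ 1.279 in
P = 0.600 ≤ Ia = 1.279 in: entire storm abstracted, Q = 0.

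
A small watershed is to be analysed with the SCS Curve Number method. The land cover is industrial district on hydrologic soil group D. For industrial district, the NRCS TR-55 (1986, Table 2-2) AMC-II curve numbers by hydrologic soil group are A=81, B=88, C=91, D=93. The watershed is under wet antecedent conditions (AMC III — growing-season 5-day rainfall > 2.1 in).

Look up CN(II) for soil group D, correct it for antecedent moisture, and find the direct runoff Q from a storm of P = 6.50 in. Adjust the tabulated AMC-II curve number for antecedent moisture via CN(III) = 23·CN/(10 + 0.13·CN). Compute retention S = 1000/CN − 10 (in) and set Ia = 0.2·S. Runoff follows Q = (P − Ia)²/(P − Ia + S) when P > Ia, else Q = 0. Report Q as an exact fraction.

NRCS table: industrial district, soil group D → CN(II) = 93
Adjust CN=93 to AMC III: 23·93/(10 + 0.13·93) → 2139 ÷ (2209/100) = 213900/2209 ≈ 96.831
Retention S: 1000/CN − 10 with CN=96.831 → S = 700/2139 ≈ 0.327 in
Ia = 0.2·(700/2139) = 140/2139 in ≈ 0.065 in
P − Ia = 6.500 − 0.065 = 27527/4278 ≈ 6.435 in (> 0, runoff occurs)
Q = (27527/4278)²/((27527/4278) + 700/2139) = (757735729/18301284)/(28927/4278) = 757735729/123749706 in ≈ 6.123 in

Q = 757735729/123749706 in ≈ 6.123 in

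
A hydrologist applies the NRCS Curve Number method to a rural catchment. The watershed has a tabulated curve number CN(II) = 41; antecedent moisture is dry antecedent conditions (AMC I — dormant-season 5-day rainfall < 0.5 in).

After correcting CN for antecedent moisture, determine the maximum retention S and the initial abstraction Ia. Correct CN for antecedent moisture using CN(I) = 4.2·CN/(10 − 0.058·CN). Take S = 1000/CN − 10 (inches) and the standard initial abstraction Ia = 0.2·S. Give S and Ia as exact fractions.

Dry (AMC I): CN(I) = 4.2·41/(10 − 0.058·41) = (861/5)/(3811/500) = 86100/3811 ≈ 22.592
Max retention: S = 1000/(86100/3811) − 10 = 29500/861 in (≈ 34.262 in)
Ia = 0.2·(29500/861) = 5900/861 in ≈ 6.852 in

S = 29500/861 in ≈ 34.262 in; Ia = 5900/861 in ≈ 6.852 in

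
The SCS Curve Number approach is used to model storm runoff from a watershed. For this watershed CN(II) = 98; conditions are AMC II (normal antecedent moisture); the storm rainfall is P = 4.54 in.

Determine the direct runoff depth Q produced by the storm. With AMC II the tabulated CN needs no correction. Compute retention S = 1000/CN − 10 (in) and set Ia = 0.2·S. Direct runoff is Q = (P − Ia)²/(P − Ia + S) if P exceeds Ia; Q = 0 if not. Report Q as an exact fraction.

Q = 121506529/28231350 in ≈ 4.304 in

Average conditions: CN = 98 (no AMC adjustment).
Max retention: S = 1000/98 − 10 = 10/49 in (≈ 0.204 in)
Ia = 0.2·(10/49) = 2/49 in ≈ 0.041 in
Since P=4.540 > Ia=0.041: effective rainfall P−Ia = 11023/2450 in
Q = (11023/2450)²/((11023/2450) + 10/49) = (121506529/6002500)/(11523/2450) = 121506529/28231350 in ≈ 4.304 in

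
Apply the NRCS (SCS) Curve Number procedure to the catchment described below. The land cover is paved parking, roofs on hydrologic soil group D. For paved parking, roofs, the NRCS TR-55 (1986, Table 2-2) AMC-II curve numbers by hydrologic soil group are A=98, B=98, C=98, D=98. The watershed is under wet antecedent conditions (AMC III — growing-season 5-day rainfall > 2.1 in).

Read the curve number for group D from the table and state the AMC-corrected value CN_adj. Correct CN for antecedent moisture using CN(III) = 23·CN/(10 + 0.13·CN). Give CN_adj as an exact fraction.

NRCS table: paved parking, roofs, soil group D → CN(II) = 98
Adjust CN=98 to AMC III: 23·98/(10 + 0.13·98) → 2254 ÷ (1137/50) = 112700/1137 ≈ 99.120

CN_adj = 112700/1137 ≈ 99.120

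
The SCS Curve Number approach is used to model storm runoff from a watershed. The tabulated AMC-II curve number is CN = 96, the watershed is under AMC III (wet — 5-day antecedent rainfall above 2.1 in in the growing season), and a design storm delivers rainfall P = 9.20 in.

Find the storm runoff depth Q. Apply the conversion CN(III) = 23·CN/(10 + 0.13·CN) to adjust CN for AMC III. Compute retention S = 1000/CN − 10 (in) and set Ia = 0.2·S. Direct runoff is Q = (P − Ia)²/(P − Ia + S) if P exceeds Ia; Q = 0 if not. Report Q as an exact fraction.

Q = 39980329/4449120 in ≈ 8.986 in

CN(III) from CN(II)=96: (23·96)/(10 + 0.13·96) = 27600/281 ≈ 98.221
Max retention: S = 1000/(27600/281) − 10 = 25/138 in (≈ 0.181 in)
Ia = 0.2S: 0.2·0.181 = 0.036 in (exactly 5/138)
Excess rainfall: 9.200 − 0.036 = 9.164 in; P > Ia so Q > 0
Runoff Q = (P−Ia)²/(P−Ia+S) = (9.164)²/(9.164+0.181) = 39980329/4449120 ≈ 8.986 in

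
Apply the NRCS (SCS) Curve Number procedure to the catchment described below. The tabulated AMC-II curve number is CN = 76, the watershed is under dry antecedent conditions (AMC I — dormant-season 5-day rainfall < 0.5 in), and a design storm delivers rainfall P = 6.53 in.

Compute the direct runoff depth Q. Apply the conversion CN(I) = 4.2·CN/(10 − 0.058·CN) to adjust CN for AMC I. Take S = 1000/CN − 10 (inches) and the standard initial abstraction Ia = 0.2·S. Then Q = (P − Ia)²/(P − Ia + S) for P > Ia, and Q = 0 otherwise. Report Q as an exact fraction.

Adjust CN=76 to AMC I: 4.2·76/(10 − 0.058·76) → (1596/5) ÷ (699/125) = 13300/233 ≈ 57.082
Max retention: S = 1000/(13300/233) − 10 = 1000/133 in (≈ 7.519 in)
Ia = 0.2·(1000/133) = 200/133 in ≈ 1.504 in
Since P=6.530 > Ia=1.504: effective rainfall P−Ia = 66849/13300 in
Runoff Q = (P−Ia)²/(P−Ia+S) = (5.026)²/(5.026+7.519) = 4468788801/2219091700 ≈ 2.014 in

Q = 4468788801/2219091700 in ≈ 2.014 in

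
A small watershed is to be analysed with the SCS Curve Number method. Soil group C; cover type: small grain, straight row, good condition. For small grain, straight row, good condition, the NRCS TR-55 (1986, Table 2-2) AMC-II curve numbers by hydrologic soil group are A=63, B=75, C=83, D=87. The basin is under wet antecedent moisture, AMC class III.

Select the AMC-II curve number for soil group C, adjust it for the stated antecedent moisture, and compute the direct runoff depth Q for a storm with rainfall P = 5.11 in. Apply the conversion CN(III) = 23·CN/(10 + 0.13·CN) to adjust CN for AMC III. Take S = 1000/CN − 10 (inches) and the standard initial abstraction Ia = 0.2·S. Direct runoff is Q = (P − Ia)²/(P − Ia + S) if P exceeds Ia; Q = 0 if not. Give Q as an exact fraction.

NRCS table: small grain, straight row, good condition, soil group C → CN(II) = 83
CN(III) from CN(II)=83: (23·83)/(10 + 0.13·83) = 190900/2079 ≈ 91.823
S = 1000/(190900/2079) − 10 = 1700/1909 in ≈ 0.891 in
Ia = 0.2·(1700/1909) = 340/1909 in ≈ 0.178 in
Since P=5.110 > Ia=0.178: effective rainfall P−Ia = 941499/190900 in
Runoff Q = (P−Ia)²/(P−Ia+S) = (4.932)²/(4.932+0.891) = 886420367001/212185159100 ≈ 4.178 in

Q = 886420367001/212185159100 in ≈ 4.178 in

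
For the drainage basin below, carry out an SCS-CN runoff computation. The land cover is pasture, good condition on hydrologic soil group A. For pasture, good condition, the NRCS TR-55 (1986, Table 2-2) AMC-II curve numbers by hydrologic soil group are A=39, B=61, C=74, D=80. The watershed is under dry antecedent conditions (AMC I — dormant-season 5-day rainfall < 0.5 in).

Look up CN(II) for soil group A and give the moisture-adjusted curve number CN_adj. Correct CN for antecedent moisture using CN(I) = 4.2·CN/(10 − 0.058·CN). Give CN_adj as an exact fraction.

CN_adj = 81900/3869 ≈ 21.168

NRCS table: pasture, good condition, soil group A → CN(II) = 39
Dry (AMC I): CN(I) = 4.2·39/(10 − 0.058·39) = (819/5)/(3869/500) = 81900/3869 ≈ 21.168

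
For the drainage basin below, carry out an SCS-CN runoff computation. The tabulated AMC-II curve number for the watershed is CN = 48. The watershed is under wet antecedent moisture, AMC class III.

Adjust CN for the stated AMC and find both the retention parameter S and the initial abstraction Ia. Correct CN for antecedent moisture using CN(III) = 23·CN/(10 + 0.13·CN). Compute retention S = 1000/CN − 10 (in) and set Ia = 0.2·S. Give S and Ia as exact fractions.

S = 325/69 in ≈ 4.710 in; Ia = 65/69 in ≈ 0.942 in

Adjust CN=48 to AMC III: 23·48/(10 + 0.13·48) → 1104 ÷ (406/25) = 13800/203 ≈ 67.980
Max retention: S = 1000/(13800/203) − 10 = 325/69 in (≈ 4.710 in)
Initial abstraction Ia = S/5 = (325/69)/5 = 65/69 ≈ 0.942 in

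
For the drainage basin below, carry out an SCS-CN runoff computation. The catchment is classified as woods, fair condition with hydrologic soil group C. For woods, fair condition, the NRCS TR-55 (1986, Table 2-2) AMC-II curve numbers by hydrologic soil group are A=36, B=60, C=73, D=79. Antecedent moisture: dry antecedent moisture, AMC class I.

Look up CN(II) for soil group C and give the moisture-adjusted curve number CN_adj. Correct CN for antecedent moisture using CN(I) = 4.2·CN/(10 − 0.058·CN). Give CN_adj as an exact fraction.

CN_adj = 51100/961 ≈ 53.174

NRCS table: woods, fair condition, soil group C → CN(II) = 73
Dry (AMC I): CN(I) = 4.2·73/(10 − 0.058·73) = (1533/5)/(2883/500) = 51100/961 ≈ 53.174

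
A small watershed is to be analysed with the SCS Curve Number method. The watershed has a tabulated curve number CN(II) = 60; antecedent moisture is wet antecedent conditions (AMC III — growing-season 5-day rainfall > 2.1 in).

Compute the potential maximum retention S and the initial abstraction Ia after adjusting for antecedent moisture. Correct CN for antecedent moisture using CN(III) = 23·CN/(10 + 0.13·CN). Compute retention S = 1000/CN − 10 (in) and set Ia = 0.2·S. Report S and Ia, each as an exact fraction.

S = 200/69 in ≈ 2.899 in; Ia = 40/69 in ≈ 0.580 in

Wet (AMC III): CN(III) = 23·60/(10 + 0.13·60) = 1380/(89/5) = 6900/89 ≈ 77.528
Retention S: 1000/CN − 10 with CN=77.528 → S = 200/69 ≈ 2.899 in
Ia = 0.2·(200/69) = 40/69 in ≈ 0.580 in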